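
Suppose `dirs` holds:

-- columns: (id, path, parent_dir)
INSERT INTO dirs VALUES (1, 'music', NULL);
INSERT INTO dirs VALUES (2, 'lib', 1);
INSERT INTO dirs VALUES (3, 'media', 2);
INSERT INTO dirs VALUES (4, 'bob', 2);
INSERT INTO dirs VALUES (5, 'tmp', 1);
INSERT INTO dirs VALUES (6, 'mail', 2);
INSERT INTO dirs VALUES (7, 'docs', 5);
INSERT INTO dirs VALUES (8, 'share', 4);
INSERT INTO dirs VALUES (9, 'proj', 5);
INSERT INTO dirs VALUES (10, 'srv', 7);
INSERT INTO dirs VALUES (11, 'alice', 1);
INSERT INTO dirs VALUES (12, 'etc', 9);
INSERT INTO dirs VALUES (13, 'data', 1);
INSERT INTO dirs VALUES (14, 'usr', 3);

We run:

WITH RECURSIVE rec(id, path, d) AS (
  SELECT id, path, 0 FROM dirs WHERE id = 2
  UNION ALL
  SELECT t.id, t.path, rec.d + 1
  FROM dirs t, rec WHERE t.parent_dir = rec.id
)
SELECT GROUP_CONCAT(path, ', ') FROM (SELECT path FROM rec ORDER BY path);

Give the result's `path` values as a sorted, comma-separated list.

Base: id=2 (lib) at d 0.
Iteration 1: rows with parent_dir in {2} -> media (id 3, d 1), bob (id 4, d 1), mail (id 6, d 1).
Iteration 2: rows with parent_dir in {3,4,6} -> share (id 8, d 2), usr (id 14, d 2).
Iteration 3: no rows with parent_dir in {8,14}; recursion stops.

bob, lib, mail, media, share, usr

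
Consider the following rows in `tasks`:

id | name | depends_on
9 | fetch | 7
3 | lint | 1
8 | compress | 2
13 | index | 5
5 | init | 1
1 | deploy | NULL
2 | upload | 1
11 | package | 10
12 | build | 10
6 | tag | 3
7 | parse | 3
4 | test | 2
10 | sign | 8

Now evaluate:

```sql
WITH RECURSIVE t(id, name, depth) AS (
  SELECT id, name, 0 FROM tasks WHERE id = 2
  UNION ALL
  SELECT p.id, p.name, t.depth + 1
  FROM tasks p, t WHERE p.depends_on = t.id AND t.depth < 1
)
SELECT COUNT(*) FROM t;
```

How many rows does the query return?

Base: id=2 (upload) at depth 0.
Iteration 1: rows with depends_on in {2} -> test (id 4, depth 1), compress (id 8, depth 1).
Iteration 2: depth < 1 fails for all current rows; recursion stops.
Total rows emitted: 3.

3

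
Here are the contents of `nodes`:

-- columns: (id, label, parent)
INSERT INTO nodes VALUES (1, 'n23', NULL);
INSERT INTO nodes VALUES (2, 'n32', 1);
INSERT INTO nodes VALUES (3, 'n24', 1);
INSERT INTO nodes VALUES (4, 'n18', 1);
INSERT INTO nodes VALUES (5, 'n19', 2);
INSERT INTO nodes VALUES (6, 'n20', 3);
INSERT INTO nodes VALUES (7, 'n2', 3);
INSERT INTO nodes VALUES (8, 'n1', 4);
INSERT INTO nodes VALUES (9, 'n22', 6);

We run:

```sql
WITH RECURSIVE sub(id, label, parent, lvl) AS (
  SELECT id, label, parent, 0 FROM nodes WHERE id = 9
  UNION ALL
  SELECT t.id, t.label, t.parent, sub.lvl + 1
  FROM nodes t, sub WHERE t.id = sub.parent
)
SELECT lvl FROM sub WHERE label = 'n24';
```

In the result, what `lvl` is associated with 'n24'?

Base: id=9 (n22), parent=6, lvl 0.
Iteration 1: join on id=6 -> n20 (id 6, parent=3, lvl 1).
Iteration 2: join on id=3 -> n24 (id 3, parent=1, lvl 2).
Iteration 3: join on id=1 -> n23 (id 1, parent=NULL, lvl 3).
Iteration 4: parent is NULL; no match; recursion stops.

2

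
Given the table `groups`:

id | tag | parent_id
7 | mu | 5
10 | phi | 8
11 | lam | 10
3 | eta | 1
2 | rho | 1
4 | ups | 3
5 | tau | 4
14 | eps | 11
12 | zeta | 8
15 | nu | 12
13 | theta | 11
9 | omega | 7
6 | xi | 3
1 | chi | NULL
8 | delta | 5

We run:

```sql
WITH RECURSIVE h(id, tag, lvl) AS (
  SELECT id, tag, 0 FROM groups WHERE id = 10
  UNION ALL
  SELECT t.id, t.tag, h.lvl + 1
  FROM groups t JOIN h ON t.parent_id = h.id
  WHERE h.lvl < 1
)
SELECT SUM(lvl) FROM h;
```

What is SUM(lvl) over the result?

Base: id=10 (phi) at lvl 0.
Iteration 1: rows with parent_id in {10} -> lam (id 11, lvl 1).
Iteration 2: lvl < 1 fails for all current rows; recursion stops.
SUM(lvl) = 0 + 1 = 1.

1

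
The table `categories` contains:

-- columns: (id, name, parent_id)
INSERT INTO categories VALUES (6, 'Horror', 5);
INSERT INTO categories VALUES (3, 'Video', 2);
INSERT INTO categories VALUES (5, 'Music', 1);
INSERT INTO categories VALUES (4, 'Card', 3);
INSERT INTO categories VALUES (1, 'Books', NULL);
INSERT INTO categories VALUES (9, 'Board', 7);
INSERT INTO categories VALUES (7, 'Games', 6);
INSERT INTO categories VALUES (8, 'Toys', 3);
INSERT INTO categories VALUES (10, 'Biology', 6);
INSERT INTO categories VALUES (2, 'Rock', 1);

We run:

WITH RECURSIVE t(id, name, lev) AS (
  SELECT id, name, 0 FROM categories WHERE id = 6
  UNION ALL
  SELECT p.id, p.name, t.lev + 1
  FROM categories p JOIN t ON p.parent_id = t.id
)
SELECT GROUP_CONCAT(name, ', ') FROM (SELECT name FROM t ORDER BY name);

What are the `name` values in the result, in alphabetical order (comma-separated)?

Base: id=6 (Horror) at lev 0.
Iteration 1: rows with parent_id in {6} -> Games (id 7, lev 1), Biology (id 10, lev 1).
Iteration 2: rows with parent_id in {7,10} -> Board (id 9, lev 2).
Iteration 3: no rows with parent_id in {9}; recursion stops.

Biology, Board, Games, Horror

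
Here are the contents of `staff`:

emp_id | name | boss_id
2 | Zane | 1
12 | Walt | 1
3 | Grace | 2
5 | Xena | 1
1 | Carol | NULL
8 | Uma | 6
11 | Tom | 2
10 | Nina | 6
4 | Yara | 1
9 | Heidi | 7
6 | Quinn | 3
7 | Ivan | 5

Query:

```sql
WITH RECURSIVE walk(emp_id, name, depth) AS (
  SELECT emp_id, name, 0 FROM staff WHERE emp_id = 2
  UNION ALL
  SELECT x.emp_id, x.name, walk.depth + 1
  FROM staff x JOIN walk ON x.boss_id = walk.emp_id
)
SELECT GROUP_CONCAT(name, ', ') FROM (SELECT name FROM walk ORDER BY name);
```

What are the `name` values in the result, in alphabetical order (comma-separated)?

Grace, Nina, Quinn, Tom, Uma, Zane

Base: emp_id=2 (Zane) at depth 0.
Iteration 1: rows with boss_id in {2} -> Grace (id 3, depth 1), Tom (id 11, depth 1).
Iteration 2: rows with boss_id in {3,11} -> Quinn (id 6, depth 2).
Iteration 3: rows with boss_id in {6} -> Uma (id 8, depth 3), Nina (id 10, depth 3).
Iteration 4: no rows with boss_id in {8,10}; recursion stops.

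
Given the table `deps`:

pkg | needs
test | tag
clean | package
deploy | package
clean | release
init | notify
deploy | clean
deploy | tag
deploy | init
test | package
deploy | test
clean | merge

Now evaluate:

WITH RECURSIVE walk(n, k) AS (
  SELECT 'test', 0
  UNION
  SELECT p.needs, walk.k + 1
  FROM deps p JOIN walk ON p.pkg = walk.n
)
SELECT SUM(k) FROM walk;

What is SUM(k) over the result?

2

Base: (test, k=0).
Iteration 1: edges from {test} -> (package, k=1), (tag, k=1).
Iteration 2: no outgoing edges from {package,tag}; recursion stops.
SUM(k) = 0 + 1 + 1 = 2.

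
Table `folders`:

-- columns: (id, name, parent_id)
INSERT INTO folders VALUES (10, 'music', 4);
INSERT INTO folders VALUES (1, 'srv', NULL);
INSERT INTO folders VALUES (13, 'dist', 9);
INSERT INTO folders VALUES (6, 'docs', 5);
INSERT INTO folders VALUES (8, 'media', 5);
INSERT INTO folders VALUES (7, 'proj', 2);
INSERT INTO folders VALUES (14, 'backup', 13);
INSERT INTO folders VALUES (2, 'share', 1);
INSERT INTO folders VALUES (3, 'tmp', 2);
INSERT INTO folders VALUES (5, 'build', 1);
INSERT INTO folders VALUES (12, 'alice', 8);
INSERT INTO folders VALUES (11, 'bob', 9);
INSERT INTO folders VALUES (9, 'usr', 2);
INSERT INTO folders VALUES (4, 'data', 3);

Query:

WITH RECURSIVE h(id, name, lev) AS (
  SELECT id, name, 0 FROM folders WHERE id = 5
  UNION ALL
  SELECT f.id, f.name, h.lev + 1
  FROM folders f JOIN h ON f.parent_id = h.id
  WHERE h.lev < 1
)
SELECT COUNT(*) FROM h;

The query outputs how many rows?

3

Base: id=5 (build) at lev 0.
Iteration 1: rows with parent_id in {5} -> docs (id 6, lev 1), media (id 8, lev 1).
Iteration 2: lev < 1 fails for all current rows; recursion stops.
Total rows emitted: 3.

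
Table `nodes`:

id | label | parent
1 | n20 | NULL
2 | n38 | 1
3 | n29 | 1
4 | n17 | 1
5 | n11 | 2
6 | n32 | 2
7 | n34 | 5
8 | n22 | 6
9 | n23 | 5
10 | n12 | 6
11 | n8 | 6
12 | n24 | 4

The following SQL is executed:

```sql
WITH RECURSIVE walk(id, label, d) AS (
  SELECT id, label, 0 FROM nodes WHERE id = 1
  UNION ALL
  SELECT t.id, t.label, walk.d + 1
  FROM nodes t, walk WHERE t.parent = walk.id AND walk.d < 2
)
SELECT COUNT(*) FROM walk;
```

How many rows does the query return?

7

Base: id=1 (n20) at d 0.
Iteration 1: rows with parent in {1} -> n38 (id 2, d 1), n29 (id 3, d 1), n17 (id 4, d 1).
Iteration 2: rows with parent in {2,3,4} -> n11 (id 5, d 2), n32 (id 6, d 2), n24 (id 12, d 2).
Iteration 3: d < 2 fails for all current rows; recursion stops.
Total rows emitted: 7.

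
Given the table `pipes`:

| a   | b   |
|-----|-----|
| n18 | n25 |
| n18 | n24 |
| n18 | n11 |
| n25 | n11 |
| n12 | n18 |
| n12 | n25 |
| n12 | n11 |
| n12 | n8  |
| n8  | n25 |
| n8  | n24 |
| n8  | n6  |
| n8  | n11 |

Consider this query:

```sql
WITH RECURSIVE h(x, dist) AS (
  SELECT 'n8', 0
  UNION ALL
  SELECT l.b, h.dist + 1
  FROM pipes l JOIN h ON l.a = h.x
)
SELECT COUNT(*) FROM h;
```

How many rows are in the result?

6

Base: (n8, dist=0).
Iteration 1: edges from {n8} -> (n11, dist=1), (n24, dist=1), (n25, dist=1), (n6, dist=1).
Iteration 2: edges from {n11,n24,n25,n6} -> (n11, dist=2).
Iteration 3: no outgoing edges from {n11}; recursion stops.
Total rows emitted: 6.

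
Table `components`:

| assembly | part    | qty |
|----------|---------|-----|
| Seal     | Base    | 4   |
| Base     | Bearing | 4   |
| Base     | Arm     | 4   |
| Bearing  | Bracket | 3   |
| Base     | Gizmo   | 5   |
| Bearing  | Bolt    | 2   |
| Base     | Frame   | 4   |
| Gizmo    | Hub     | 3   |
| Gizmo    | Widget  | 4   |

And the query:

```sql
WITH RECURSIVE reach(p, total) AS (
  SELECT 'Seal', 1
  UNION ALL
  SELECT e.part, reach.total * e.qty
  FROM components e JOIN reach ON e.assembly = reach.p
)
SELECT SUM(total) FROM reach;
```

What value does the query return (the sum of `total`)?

Base: (Seal, total=1).
Iteration 1: components of {Seal} -> Base = 1*4 = 4.
Iteration 2: components of {Base} -> Arm = 4*4 = 16, Bearing = 4*4 = 16, Frame = 4*4 = 16, Gizmo = 4*5 = 20.
Iteration 3: components of {Arm,Bearing,Frame,Gizmo} -> Bolt = 16*2 = 32, Bracket = 16*3 = 48, Hub = 20*3 = 60, Widget = 20*4 = 80.
Iteration 4: no further components; recursion stops.
SUM(total) = 1 + 4 + 16 + 16 + 20 + 16 + 48 + 32 + 60 + 80 = 293.

293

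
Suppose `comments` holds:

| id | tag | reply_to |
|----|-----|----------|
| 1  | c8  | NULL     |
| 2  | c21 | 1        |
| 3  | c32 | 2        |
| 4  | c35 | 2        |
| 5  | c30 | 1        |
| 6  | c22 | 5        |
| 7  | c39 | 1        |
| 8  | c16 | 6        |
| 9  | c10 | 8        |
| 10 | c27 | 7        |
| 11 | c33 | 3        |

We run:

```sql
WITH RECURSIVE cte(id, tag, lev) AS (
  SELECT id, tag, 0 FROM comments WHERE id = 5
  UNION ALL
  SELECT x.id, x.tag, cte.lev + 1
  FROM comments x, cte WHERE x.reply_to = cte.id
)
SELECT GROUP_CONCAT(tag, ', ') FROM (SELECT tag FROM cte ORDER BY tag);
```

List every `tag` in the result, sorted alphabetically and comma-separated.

Base: id=5 (c30) at lev 0.
Iteration 1: rows with reply_to in {5} -> c22 (id 6, lev 1).
Iteration 2: rows with reply_to in {6} -> c16 (id 8, lev 2).
Iteration 3: rows with reply_to in {8} -> c10 (id 9, lev 3).
Iteration 4: no rows with reply_to in {9}; recursion stops.

c10, c16, c22, c30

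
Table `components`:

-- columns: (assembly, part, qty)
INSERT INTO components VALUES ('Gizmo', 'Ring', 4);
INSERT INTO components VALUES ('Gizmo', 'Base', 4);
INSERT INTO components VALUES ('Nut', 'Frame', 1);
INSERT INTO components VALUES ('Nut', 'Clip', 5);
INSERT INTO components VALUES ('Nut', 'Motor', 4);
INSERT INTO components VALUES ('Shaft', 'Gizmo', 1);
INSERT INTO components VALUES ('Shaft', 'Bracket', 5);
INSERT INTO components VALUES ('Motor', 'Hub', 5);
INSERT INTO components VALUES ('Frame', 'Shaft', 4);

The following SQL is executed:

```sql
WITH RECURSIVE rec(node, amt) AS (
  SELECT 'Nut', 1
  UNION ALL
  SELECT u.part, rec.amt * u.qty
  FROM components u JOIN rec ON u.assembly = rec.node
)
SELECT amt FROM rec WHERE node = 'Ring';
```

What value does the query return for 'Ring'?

Base: (Nut, amt=1).
Iteration 1: components of {Nut} -> Clip = 1*5 = 5, Frame = 1*1 = 1, Motor = 1*4 = 4.
Iteration 2: components of {Clip,Frame,Motor} -> Hub = 4*5 = 20, Shaft = 1*4 = 4.
Iteration 3: components of {Hub,Shaft} -> Bracket = 4*5 = 20, Gizmo = 4*1 = 4.
Iteration 4: components of {Bracket,Gizmo} -> Base = 4*4 = 16, Ring = 4*4 = 16.
Iteration 5: no further components; recursion stops.

16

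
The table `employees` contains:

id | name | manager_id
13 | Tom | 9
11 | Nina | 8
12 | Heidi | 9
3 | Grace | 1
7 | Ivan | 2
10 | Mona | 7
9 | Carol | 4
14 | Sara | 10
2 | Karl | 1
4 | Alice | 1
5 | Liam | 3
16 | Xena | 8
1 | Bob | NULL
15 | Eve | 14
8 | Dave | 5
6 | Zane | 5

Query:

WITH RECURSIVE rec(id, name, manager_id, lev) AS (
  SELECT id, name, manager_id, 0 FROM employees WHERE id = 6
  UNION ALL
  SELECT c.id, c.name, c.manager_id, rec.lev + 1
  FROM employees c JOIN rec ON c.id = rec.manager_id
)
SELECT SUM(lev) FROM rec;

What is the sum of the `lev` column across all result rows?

Base: id=6 (Zane), manager_id=5, lev 0.
Iteration 1: join on id=5 -> Liam (id 5, manager_id=3, lev 1).
Iteration 2: join on id=3 -> Grace (id 3, manager_id=1, lev 2).
Iteration 3: join on id=1 -> Bob (id 1, manager_id=NULL, lev 3).
Iteration 4: manager_id is NULL; no match; recursion stops.
SUM(lev) = 0 + 1 + 2 + 3 = 6.

6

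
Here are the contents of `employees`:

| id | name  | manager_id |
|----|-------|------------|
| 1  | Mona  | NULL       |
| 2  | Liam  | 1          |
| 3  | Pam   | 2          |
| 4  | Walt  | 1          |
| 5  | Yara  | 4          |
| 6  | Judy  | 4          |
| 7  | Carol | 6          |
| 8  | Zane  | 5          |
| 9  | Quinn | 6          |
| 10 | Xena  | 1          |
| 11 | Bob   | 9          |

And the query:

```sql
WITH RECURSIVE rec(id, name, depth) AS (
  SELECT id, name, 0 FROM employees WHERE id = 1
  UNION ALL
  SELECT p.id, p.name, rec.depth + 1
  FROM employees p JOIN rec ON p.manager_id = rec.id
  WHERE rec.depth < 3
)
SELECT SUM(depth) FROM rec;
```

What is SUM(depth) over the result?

Base: id=1 (Mona) at depth 0.
Iteration 1: rows with manager_id in {1} -> Liam (id 2, depth 1), Walt (id 4, depth 1), Xena (id 10, depth 1).
Iteration 2: rows with manager_id in {2,4,10} -> Pam (id 3, depth 2), Yara (id 5, depth 2), Judy (id 6, depth 2).
Iteration 3: rows with manager_id in {3,5,6} -> Carol (id 7, depth 3), Zane (id 8, depth 3), Quinn (id 9, depth 3).
Iteration 4: depth < 3 fails for all current rows; recursion stops.
SUM(depth) = 0 + 1 + 1 + 1 + 2 + 2 + 2 + 3 + 3 + 3 = 18.

18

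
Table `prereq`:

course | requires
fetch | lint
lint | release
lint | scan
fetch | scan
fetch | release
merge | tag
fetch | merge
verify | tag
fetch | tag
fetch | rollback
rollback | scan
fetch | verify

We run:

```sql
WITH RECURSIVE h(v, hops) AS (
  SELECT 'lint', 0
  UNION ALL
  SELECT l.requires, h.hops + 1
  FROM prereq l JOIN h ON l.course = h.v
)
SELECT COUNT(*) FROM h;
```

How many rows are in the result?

3

Base: (lint, hops=0).
Iteration 1: edges from {lint} -> (release, hops=1), (scan, hops=1).
Iteration 2: no outgoing edges from {release,scan}; recursion stops.
Total rows emitted: 3.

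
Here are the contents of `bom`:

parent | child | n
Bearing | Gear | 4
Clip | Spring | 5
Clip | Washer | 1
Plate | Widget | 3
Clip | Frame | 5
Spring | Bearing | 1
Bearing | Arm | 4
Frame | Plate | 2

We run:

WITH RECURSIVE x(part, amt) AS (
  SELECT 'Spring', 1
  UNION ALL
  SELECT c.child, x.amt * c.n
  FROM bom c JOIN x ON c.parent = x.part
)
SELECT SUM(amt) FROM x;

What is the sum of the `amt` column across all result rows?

10

Base: (Spring, amt=1).
Iteration 1: components of {Spring} -> Bearing = 1*1 = 1.
Iteration 2: components of {Bearing} -> Arm = 1*4 = 4, Gear = 1*4 = 4.
Iteration 3: no further components; recursion stops.
SUM(amt) = 1 + 1 + 4 + 4 = 10.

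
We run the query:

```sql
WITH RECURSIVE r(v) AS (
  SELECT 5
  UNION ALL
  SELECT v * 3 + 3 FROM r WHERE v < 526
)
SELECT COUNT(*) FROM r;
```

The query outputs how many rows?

Base: v=5.
Iteration 1: 5 < 526 holds -> v = 5 * 3 + 3 = 18.
Iteration 2: 18 < 526 holds -> v = 18 * 3 + 3 = 57.
Iteration 3: 57 < 526 holds -> v = 57 * 3 + 3 = 174.
Iteration 4: 174 < 526 holds -> v = 174 * 3 + 3 = 525.
Iteration 5: 525 < 526 holds -> v = 525 * 3 + 3 = 1578.
Iteration 6: 1578 < 526 fails; recursion stops.
Total rows emitted: 6.

6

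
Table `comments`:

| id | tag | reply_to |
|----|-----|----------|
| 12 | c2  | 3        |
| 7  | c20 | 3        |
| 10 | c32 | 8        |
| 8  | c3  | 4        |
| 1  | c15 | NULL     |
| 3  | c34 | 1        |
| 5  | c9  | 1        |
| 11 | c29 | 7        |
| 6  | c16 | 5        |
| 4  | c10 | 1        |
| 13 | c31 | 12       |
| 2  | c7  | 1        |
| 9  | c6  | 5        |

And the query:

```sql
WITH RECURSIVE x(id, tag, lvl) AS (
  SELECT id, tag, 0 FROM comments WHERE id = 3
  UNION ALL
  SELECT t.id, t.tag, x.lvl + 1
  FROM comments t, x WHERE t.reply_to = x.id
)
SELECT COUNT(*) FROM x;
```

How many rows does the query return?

5

Base: id=3 (c34) at lvl 0.
Iteration 1: rows with reply_to in {3} -> c20 (id 7, lvl 1), c2 (id 12, lvl 1).
Iteration 2: rows with reply_to in {7,12} -> c29 (id 11, lvl 2), c31 (id 13, lvl 2).
Iteration 3: no rows with reply_to in {11,13}; recursion stops.
Total rows emitted: 5.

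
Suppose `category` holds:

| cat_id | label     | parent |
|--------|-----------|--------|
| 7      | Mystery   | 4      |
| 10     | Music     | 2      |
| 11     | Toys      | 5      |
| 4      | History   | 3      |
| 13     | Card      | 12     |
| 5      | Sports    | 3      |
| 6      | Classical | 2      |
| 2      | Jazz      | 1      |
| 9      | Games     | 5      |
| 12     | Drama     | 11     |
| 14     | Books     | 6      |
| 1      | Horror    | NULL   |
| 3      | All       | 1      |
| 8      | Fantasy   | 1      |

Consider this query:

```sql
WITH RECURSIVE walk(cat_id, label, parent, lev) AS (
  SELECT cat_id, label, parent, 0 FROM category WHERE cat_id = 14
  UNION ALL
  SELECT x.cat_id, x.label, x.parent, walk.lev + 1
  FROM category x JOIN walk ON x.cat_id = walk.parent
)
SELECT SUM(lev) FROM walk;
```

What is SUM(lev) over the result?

6

Base: cat_id=14 (Books), parent=6, lev 0.
Iteration 1: join on cat_id=6 -> Classical (id 6, parent=2, lev 1).
Iteration 2: join on cat_id=2 -> Jazz (id 2, parent=1, lev 2).
Iteration 3: join on cat_id=1 -> Horror (id 1, parent=NULL, lev 3).
Iteration 4: parent is NULL; no match; recursion stops.
SUM(lev) = 0 + 1 + 2 + 3 = 6.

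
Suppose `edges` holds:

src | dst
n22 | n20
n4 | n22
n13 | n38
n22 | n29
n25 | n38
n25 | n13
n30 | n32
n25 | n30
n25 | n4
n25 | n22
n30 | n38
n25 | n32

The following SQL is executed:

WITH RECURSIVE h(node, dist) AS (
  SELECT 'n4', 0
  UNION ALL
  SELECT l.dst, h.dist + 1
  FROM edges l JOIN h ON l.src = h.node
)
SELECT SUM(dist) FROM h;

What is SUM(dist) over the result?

Base: (n4, dist=0).
Iteration 1: edges from {n4} -> (n22, dist=1).
Iteration 2: edges from {n22} -> (n20, dist=2), (n29, dist=2).
Iteration 3: no outgoing edges from {n20,n29}; recursion stops.
SUM(dist) = 0 + 1 + 2 + 2 = 5.

5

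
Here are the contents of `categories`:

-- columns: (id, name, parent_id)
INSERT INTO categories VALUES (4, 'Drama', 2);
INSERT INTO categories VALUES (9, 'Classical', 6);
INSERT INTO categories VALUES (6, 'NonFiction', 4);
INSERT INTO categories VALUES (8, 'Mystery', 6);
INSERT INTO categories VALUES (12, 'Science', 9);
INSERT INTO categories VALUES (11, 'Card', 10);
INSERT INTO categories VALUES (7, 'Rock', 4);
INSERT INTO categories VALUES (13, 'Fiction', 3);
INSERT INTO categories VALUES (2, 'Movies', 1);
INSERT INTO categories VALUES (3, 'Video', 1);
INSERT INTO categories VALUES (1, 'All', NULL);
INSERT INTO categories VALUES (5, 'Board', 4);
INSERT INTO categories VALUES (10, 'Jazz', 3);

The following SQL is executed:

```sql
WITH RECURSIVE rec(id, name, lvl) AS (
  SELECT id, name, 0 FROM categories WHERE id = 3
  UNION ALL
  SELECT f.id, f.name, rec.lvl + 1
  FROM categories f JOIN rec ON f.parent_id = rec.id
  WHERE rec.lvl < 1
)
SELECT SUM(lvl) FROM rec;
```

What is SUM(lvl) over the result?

2

Base: id=3 (Video) at lvl 0.
Iteration 1: rows with parent_id in {3} -> Jazz (id 10, lvl 1), Fiction (id 13, lvl 1).
Iteration 2: lvl < 1 fails for all current rows; recursion stops.
SUM(lvl) = 0 + 1 + 1 = 2.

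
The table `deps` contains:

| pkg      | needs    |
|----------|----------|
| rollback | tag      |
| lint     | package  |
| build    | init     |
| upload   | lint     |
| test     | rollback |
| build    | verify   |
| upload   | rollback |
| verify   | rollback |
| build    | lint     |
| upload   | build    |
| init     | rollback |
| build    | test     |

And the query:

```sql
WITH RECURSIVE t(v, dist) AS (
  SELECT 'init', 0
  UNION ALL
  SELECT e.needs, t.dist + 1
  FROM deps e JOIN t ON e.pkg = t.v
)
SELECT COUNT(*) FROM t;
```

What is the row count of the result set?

Base: (init, dist=0).
Iteration 1: edges from {init} -> (rollback, dist=1).
Iteration 2: edges from {rollback} -> (tag, dist=2).
Iteration 3: no outgoing edges from {tag}; recursion stops.
Total rows emitted: 3.

3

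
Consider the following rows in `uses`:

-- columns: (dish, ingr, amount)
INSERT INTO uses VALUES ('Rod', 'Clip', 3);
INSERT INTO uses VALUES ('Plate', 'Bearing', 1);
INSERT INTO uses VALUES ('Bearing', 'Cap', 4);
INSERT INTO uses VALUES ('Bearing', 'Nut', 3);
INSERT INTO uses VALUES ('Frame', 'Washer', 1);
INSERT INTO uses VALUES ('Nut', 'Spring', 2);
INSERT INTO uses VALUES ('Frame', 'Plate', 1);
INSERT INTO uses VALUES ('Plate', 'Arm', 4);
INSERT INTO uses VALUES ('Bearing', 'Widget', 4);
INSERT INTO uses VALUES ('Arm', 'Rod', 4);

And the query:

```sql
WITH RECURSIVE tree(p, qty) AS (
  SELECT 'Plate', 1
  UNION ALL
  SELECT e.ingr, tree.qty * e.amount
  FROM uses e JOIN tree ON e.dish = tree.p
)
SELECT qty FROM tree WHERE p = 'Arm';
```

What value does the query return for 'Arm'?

Base: (Plate, qty=1).
Iteration 1: components of {Plate} -> Arm = 1*4 = 4, Bearing = 1*1 = 1.
Iteration 2: components of {Arm,Bearing} -> Cap = 1*4 = 4, Nut = 1*3 = 3, Rod = 4*4 = 16, Widget = 1*4 = 4.
Iteration 3: components of {Cap,Nut,Rod,Widget} -> Clip = 16*3 = 48, Spring = 3*2 = 6.
Iteration 4: no further components; recursion stops.

4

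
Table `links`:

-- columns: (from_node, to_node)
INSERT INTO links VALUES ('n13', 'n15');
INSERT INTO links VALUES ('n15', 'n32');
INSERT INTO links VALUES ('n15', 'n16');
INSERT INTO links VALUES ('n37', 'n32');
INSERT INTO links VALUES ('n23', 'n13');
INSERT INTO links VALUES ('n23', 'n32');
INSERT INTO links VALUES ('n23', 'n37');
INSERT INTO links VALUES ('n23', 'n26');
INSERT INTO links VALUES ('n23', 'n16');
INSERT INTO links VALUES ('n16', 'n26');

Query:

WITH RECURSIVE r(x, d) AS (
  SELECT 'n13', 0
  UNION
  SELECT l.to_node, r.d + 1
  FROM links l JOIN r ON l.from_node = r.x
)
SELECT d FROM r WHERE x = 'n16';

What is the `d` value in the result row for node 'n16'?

Base: (n13, d=0).
Iteration 1: edges from {n13} -> (n15, d=1).
Iteration 2: edges from {n15} -> (n16, d=2), (n32, d=2).
Iteration 3: edges from {n16,n32} -> (n26, d=3).
Iteration 4: no outgoing edges from {n26}; recursion stops.

2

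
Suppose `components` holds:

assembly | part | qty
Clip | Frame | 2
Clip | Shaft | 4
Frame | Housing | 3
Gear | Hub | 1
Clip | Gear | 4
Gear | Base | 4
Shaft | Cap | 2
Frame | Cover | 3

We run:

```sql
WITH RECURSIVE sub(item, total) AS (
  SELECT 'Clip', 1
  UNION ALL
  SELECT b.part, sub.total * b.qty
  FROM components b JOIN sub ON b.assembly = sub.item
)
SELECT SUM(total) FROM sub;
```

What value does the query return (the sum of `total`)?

Base: (Clip, total=1).
Iteration 1: components of {Clip} -> Frame = 1*2 = 2, Gear = 1*4 = 4, Shaft = 1*4 = 4.
Iteration 2: components of {Frame,Gear,Shaft} -> Base = 4*4 = 16, Cap = 4*2 = 8, Cover = 2*3 = 6, Housing = 2*3 = 6, Hub = 4*1 = 4.
Iteration 3: no further components; recursion stops.
SUM(total) = 1 + 4 + 2 + 4 + 16 + 4 + 6 + 6 + 8 = 51.

51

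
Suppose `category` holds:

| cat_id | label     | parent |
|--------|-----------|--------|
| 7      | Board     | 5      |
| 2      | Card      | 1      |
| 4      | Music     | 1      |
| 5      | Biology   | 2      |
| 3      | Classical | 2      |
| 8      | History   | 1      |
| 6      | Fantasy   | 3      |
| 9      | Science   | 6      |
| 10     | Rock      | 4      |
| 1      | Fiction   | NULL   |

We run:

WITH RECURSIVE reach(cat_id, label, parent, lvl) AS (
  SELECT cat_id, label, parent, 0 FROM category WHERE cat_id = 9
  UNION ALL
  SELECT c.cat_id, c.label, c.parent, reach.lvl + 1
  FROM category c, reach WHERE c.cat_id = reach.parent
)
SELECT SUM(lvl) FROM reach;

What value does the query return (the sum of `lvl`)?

10

Base: cat_id=9 (Science), parent=6, lvl 0.
Iteration 1: join on cat_id=6 -> Fantasy (id 6, parent=3, lvl 1).
Iteration 2: join on cat_id=3 -> Classical (id 3, parent=2, lvl 2).
Iteration 3: join on cat_id=2 -> Card (id 2, parent=1, lvl 3).
Iteration 4: join on cat_id=1 -> Fiction (id 1, parent=NULL, lvl 4).
Iteration 5: parent is NULL; no match; recursion stops.
SUM(lvl) = 0 + 1 + 2 + 3 + 4 = 10.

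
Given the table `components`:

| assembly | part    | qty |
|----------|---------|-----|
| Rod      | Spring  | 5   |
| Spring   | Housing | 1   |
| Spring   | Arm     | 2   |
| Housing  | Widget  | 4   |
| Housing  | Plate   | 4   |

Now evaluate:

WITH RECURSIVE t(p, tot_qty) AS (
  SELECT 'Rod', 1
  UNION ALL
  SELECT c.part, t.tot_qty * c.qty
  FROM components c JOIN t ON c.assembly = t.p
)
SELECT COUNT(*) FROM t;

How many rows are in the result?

6

Base: (Rod, tot_qty=1).
Iteration 1: components of {Rod} -> Spring = 1*5 = 5.
Iteration 2: components of {Spring} -> Arm = 5*2 = 10, Housing = 5*1 = 5.
Iteration 3: components of {Arm,Housing} -> Plate = 5*4 = 20, Widget = 5*4 = 20.
Iteration 4: no further components; recursion stops.
Total rows emitted: 6.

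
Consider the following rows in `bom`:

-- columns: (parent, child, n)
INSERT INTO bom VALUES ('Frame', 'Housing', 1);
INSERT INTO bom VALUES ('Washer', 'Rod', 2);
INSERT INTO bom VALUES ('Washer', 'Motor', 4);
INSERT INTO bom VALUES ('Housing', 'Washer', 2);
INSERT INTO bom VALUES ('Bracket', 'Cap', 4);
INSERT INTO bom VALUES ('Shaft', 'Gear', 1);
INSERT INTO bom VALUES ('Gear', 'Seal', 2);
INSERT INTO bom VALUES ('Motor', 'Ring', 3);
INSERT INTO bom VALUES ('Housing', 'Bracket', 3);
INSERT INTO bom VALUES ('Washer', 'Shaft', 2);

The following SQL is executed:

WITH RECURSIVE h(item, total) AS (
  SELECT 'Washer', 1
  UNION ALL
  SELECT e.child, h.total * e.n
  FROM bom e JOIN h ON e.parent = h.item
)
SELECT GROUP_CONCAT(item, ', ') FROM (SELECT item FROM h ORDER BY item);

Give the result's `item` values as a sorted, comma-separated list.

Gear, Motor, Ring, Rod, Seal, Shaft, Washer

Base: (Washer, total=1).
Iteration 1: components of {Washer} -> Motor = 1*4 = 4, Rod = 1*2 = 2, Shaft = 1*2 = 2.
Iteration 2: components of {Motor,Rod,Shaft} -> Gear = 2*1 = 2, Ring = 4*3 = 12.
Iteration 3: components of {Gear,Ring} -> Seal = 2*2 = 4.
Iteration 4: no further components; recursion stops.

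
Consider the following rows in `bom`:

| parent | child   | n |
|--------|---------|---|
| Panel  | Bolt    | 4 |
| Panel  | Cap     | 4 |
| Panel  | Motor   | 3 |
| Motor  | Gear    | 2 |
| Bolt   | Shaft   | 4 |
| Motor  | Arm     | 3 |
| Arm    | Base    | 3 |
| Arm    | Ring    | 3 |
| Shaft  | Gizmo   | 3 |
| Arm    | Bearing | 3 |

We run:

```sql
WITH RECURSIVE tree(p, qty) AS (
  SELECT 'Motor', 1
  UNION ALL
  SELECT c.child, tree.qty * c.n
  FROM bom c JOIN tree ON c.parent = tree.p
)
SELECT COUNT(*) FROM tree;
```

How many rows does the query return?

6

Base: (Motor, qty=1).
Iteration 1: components of {Motor} -> Arm = 1*3 = 3, Gear = 1*2 = 2.
Iteration 2: components of {Arm,Gear} -> Base = 3*3 = 9, Bearing = 3*3 = 9, Ring = 3*3 = 9.
Iteration 3: no further components; recursion stops.
Total rows emitted: 6.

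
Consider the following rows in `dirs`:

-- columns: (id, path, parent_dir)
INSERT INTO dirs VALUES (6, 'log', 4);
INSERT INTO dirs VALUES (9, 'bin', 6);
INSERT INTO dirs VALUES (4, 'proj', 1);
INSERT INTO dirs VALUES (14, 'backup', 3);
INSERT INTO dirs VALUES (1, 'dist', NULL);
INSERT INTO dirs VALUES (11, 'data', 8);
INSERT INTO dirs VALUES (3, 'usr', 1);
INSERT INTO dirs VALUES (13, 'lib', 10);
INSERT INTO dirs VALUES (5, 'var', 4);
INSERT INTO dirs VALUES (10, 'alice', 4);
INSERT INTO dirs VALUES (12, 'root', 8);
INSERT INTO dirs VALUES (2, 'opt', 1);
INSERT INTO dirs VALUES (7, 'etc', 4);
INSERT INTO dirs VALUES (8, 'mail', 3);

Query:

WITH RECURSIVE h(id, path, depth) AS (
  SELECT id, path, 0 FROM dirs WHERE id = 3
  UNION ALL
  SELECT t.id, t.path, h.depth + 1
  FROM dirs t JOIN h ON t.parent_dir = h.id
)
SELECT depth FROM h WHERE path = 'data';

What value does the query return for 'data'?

Base: id=3 (usr) at depth 0.
Iteration 1: rows with parent_dir in {3} -> mail (id 8, depth 1), backup (id 14, depth 1).
Iteration 2: rows with parent_dir in {8,14} -> data (id 11, depth 2), root (id 12, depth 2).
Iteration 3: no rows with parent_dir in {11,12}; recursion stops.

2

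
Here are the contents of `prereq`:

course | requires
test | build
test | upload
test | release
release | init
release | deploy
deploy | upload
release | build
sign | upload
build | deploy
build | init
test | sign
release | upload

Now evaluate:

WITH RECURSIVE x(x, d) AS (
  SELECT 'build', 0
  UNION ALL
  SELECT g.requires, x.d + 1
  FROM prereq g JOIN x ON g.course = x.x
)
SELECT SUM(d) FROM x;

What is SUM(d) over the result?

Base: (build, d=0).
Iteration 1: edges from {build} -> (deploy, d=1), (init, d=1).
Iteration 2: edges from {deploy,init} -> (upload, d=2).
Iteration 3: no outgoing edges from {upload}; recursion stops.
SUM(d) = 0 + 1 + 1 + 2 = 4.

4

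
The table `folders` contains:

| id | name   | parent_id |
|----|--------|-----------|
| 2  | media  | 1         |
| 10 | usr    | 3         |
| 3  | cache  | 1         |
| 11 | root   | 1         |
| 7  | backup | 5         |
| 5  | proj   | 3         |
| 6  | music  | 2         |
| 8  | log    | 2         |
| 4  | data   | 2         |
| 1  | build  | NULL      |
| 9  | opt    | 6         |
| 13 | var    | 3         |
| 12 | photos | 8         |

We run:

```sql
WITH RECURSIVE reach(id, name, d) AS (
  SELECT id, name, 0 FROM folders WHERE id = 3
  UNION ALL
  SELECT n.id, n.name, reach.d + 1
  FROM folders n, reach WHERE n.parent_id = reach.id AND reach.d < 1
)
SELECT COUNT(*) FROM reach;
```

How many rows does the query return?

4

Base: id=3 (cache) at d 0.
Iteration 1: rows with parent_id in {3} -> proj (id 5, d 1), usr (id 10, d 1), var (id 13, d 1).
Iteration 2: d < 1 fails for all current rows; recursion stops.
Total rows emitted: 4.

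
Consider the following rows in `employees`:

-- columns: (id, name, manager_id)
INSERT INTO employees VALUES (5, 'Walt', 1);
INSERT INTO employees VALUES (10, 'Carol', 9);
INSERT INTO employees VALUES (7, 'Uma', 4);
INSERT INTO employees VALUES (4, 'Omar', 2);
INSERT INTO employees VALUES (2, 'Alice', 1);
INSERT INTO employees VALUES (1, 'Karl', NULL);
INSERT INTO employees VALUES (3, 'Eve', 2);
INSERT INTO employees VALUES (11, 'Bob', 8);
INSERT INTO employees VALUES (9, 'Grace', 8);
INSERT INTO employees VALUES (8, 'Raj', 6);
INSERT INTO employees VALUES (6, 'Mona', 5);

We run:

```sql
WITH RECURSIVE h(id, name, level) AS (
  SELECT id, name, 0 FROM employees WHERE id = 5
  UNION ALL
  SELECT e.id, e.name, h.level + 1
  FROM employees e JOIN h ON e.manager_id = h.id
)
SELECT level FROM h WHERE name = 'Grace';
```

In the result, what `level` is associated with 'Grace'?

3

Base: id=5 (Walt) at level 0.
Iteration 1: rows with manager_id in {5} -> Mona (id 6, level 1).
Iteration 2: rows with manager_id in {6} -> Raj (id 8, level 2).
Iteration 3: rows with manager_id in {8} -> Grace (id 9, level 3), Bob (id 11, level 3).
Iteration 4: rows with manager_id in {9,11} -> Carol (id 10, level 4).
Iteration 5: no rows with manager_id in {10}; recursion stops.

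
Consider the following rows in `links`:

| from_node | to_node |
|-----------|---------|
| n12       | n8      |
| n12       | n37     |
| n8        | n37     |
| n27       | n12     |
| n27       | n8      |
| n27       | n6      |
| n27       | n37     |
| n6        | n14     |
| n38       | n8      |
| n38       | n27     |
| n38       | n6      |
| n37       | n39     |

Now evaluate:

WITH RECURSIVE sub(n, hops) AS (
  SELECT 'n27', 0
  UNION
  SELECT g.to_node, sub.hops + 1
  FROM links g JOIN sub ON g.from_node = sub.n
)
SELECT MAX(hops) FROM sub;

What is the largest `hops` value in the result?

4

Base: (n27, hops=0).
Iteration 1: edges from {n27} -> (n12, hops=1), (n37, hops=1), (n6, hops=1), (n8, hops=1).
Iteration 2: edges from {n12,n37,n6,n8} -> (n14, hops=2), (n37, hops=2), (n39, hops=2), (n8, hops=2). [UNION drops 1 duplicate row(s)]
Iteration 3: edges from {n14,n37,n39,n8} -> (n37, hops=3), (n39, hops=3).
Iteration 4: edges from {n37,n39} -> (n39, hops=4).
Iteration 5: no outgoing edges from {n39}; recursion stops.
hops values: 0, 1, 1, 1, 1, 2, 2, 2, 2, 3, 3, 4; the maximum is 4.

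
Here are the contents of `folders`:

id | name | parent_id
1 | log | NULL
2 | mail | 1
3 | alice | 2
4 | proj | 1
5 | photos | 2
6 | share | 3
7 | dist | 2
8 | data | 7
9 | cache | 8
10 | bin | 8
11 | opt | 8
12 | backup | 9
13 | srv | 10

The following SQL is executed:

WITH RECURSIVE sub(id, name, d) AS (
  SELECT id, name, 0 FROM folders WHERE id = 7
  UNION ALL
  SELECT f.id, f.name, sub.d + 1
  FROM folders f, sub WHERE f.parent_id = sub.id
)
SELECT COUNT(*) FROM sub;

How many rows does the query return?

7

Base: id=7 (dist) at d 0.
Iteration 1: rows with parent_id in {7} -> data (id 8, d 1).
Iteration 2: rows with parent_id in {8} -> cache (id 9, d 2), bin (id 10, d 2), opt (id 11, d 2).
Iteration 3: rows with parent_id in {9,10,11} -> backup (id 12, d 3), srv (id 13, d 3).
Iteration 4: no rows with parent_id in {12,13}; recursion stops.
Total rows emitted: 7.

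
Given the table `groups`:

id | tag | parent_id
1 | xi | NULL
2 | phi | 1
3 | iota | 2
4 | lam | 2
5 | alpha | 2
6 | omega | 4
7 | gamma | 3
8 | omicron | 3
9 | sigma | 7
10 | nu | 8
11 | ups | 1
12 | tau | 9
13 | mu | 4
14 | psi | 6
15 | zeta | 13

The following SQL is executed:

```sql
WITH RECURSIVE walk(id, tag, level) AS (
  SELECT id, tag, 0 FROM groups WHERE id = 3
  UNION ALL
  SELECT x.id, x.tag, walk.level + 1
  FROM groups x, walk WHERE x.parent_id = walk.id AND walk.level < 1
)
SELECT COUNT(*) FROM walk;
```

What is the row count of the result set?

3

Base: id=3 (iota) at level 0.
Iteration 1: rows with parent_id in {3} -> gamma (id 7, level 1), omicron (id 8, level 1).
Iteration 2: level < 1 fails for all current rows; recursion stops.
Total rows emitted: 3.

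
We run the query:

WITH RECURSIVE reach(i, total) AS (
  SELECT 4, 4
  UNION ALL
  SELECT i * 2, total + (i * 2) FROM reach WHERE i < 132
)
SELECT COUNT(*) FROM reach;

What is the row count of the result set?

7

Base: i=4, total=4.
Iteration 1: 4 < 132 holds -> i = 4 * 2 = 8, total = 4 + 8 = 12.
Iteration 2: 8 < 132 holds -> i = 8 * 2 = 16, total = 12 + 16 = 28.
Iteration 3: 16 < 132 holds -> i = 16 * 2 = 32, total = 28 + 32 = 60.
Iteration 4: 32 < 132 holds -> i = 32 * 2 = 64, total = 60 + 64 = 124.
Iteration 5: 64 < 132 holds -> i = 64 * 2 = 128, total = 124 + 128 = 252.
Iteration 6: 128 < 132 holds -> i = 128 * 2 = 256, total = 252 + 256 = 508.
Iteration 7: 256 < 132 fails; recursion stops.
Total rows emitted: 7.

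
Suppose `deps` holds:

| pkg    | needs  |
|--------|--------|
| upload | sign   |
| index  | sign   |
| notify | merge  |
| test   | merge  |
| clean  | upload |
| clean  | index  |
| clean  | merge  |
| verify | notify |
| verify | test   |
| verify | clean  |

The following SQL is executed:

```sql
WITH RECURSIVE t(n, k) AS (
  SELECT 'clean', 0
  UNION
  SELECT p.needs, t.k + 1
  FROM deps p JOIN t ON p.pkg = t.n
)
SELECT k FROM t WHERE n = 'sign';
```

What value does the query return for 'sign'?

2

Base: (clean, k=0).
Iteration 1: edges from {clean} -> (index, k=1), (merge, k=1), (upload, k=1).
Iteration 2: edges from {index,merge,upload} -> (sign, k=2). [UNION drops 1 duplicate row(s)]
Iteration 3: no outgoing edges from {sign}; recursion stops.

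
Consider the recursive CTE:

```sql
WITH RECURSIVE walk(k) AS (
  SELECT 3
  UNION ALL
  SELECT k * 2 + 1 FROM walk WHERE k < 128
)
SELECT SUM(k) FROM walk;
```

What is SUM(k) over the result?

Base: k=3.
Iteration 1: 3 < 128 holds -> k = 3 * 2 + 1 = 7.
Iteration 2: 7 < 128 holds -> k = 7 * 2 + 1 = 15.
Iteration 3: 15 < 128 holds -> k = 15 * 2 + 1 = 31.
Iteration 4: 31 < 128 holds -> k = 31 * 2 + 1 = 63.
Iteration 5: 63 < 128 holds -> k = 63 * 2 + 1 = 127.
Iteration 6: 127 < 128 holds -> k = 127 * 2 + 1 = 255.
Iteration 7: 255 < 128 fails; recursion stops.
SUM(k) = 3 + 7 + 15 + 31 + 63 + 127 + 255 = 501.

501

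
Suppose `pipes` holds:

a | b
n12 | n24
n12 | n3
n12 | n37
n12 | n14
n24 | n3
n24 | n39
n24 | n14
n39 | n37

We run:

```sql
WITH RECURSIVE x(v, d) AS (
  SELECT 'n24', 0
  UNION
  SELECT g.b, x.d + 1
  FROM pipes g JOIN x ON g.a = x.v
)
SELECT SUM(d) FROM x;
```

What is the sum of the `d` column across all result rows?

Base: (n24, d=0).
Iteration 1: edges from {n24} -> (n14, d=1), (n3, d=1), (n39, d=1).
Iteration 2: edges from {n14,n3,n39} -> (n37, d=2).
Iteration 3: no outgoing edges from {n37}; recursion stops.
SUM(d) = 0 + 1 + 1 + 1 + 2 = 5.

5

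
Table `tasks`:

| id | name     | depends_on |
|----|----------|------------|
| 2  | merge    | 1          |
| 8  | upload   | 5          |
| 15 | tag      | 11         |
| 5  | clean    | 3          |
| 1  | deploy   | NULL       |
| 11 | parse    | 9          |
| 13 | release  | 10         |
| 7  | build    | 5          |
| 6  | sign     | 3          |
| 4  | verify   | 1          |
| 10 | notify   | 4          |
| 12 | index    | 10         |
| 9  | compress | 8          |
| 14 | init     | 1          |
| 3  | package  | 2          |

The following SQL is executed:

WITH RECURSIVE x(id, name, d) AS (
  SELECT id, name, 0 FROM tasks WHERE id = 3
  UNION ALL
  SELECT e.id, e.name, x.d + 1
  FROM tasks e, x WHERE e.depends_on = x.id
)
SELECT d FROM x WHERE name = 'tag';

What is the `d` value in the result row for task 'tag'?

Base: id=3 (package) at d 0.
Iteration 1: rows with depends_on in {3} -> clean (id 5, d 1), sign (id 6, d 1).
Iteration 2: rows with depends_on in {5,6} -> build (id 7, d 2), upload (id 8, d 2).
Iteration 3: rows with depends_on in {7,8} -> compress (id 9, d 3).
Iteration 4: rows with depends_on in {9} -> parse (id 11, d 4).
Iteration 5: rows with depends_on in {11} -> tag (id 15, d 5).
Iteration 6: no rows with depends_on in {15}; recursion stops.

5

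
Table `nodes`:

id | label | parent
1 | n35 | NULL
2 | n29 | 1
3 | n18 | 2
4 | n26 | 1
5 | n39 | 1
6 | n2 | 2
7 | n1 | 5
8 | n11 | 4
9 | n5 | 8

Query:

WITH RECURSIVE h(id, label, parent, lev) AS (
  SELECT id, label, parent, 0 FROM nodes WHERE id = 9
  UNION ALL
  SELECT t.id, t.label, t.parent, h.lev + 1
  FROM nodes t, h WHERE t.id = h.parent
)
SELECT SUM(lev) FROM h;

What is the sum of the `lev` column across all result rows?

Base: id=9 (n5), parent=8, lev 0.
Iteration 1: join on id=8 -> n11 (id 8, parent=4, lev 1).
Iteration 2: join on id=4 -> n26 (id 4, parent=1, lev 2).
Iteration 3: join on id=1 -> n35 (id 1, parent=NULL, lev 3).
Iteration 4: parent is NULL; no match; recursion stops.
SUM(lev) = 0 + 1 + 2 + 3 = 6.

6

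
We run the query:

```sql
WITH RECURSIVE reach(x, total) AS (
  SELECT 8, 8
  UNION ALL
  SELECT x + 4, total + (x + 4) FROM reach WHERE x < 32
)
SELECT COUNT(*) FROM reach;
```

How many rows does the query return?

Base: x=8, total=8.
Iteration 1: 8 < 32 holds -> x = 8 + 4 = 12, total = 8 + 12 = 20.
Iteration 2: 12 < 32 holds -> x = 12 + 4 = 16, total = 20 + 16 = 36.
Iteration 3: 16 < 32 holds -> x = 16 + 4 = 20, total = 36 + 20 = 56.
Iteration 4: 20 < 32 holds -> x = 20 + 4 = 24, total = 56 + 24 = 80.
Iteration 5: 24 < 32 holds -> x = 24 + 4 = 28, total = 80 + 28 = 108.
Iteration 6: 28 < 32 holds -> x = 28 + 4 = 32, total = 108 + 32 = 140.
Iteration 7: 32 < 32 fails; recursion stops.
Total rows emitted: 7.

7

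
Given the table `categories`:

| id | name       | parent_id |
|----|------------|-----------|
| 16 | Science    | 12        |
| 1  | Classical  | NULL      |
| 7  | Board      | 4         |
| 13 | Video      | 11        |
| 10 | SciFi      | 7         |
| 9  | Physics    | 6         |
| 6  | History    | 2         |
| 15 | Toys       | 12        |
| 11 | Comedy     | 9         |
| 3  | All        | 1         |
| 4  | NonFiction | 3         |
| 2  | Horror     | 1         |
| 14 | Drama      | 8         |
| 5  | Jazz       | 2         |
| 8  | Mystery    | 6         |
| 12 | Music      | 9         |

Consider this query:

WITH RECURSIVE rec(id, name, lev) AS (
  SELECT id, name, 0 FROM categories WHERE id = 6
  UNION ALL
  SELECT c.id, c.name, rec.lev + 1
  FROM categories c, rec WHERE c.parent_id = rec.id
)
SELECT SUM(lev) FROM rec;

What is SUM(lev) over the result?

Base: id=6 (History) at lev 0.
Iteration 1: rows with parent_id in {6} -> Mystery (id 8, lev 1), Physics (id 9, lev 1).
Iteration 2: rows with parent_id in {8,9} -> Comedy (id 11, lev 2), Music (id 12, lev 2), Drama (id 14, lev 2).
Iteration 3: rows with parent_id in {11,12,14} -> Video (id 13, lev 3), Toys (id 15, lev 3), Science (id 16, lev 3).
Iteration 4: no rows with parent_id in {13,15,16}; recursion stops.
SUM(lev) = 0 + 1 + 1 + 2 + 2 + 2 + 3 + 3 + 3 = 17.

17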